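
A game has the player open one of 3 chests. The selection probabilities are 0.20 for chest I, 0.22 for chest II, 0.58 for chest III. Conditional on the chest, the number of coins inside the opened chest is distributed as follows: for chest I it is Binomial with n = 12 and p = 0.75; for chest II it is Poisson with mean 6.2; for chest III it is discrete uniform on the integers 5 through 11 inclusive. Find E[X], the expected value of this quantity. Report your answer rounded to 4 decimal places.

Component means — I: 9; II: 6.2; III: 8.
E[X] = 0.2·9 + 0.22·6.2 + 0.58·8 = 7.804.

7.8040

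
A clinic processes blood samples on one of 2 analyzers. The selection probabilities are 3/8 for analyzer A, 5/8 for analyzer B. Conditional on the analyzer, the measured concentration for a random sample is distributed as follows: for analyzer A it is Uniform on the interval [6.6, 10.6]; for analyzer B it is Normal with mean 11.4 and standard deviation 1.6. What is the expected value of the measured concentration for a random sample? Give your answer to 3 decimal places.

Component means — A: 8.6; B: 11.4.
E[X] = 0.375·8.6 + 0.625·11.4 = 10.35.

10.350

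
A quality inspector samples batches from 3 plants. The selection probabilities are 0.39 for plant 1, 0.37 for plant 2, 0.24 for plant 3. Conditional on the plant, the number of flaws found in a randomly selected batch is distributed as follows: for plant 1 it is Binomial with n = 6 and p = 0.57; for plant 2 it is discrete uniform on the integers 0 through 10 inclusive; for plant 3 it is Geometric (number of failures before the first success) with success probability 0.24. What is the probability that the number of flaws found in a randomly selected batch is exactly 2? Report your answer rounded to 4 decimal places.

Conditional on each plant, P(X = 2): 1: 0.166615; 2: 0.0909091; 3: 0.138624.
By total probability, P(X = 2) = 0.39·0.166615 + 0.37·0.0909091 + 0.24·0.138624 = 0.131886.

0.1319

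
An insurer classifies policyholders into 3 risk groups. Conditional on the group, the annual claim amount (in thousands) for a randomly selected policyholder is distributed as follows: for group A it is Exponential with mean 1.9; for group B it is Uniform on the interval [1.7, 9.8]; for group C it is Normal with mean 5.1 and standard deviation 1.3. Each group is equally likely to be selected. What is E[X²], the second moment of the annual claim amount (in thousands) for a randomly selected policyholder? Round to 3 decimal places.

For each component E[X²] = Var + (mean)², giving A: 7.22; B: 38.53; C: 27.7.
Overall E[X²] = 0.333333·7.22 + 0.333333·38.53 + 0.333333·27.7 = 24.4833.

24.483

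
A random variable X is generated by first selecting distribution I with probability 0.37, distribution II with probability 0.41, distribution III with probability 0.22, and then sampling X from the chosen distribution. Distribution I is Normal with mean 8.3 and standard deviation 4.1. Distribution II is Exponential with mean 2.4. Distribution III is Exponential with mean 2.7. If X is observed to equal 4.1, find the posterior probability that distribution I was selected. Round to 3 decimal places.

0.304

Likelihoods f(4.1 | ·): I: 0.0575781; II: 0.0754865; III: 0.0811245.
Posterior ∝ prior × likelihood. Numerator for I: 0.37·0.0575781 = 0.0213039.
Normalizing constant: 0.37·0.0575781 + 0.41·0.0754865 + 0.22·0.0811245 = 0.0701007.
P(I | observation) = 0.0213039 / 0.0701007 = 0.303904.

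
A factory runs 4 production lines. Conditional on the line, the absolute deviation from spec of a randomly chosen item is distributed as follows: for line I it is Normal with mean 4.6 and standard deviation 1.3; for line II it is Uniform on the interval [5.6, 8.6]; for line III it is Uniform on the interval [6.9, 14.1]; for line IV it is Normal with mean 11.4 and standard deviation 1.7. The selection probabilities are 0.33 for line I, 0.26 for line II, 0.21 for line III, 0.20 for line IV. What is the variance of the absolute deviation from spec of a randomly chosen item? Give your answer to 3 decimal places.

9.865

Per component, I: μ=4.6, E[X²]=22.85; II: μ=7.1, E[X²]=51.16; III: μ=10.5, E[X²]=114.57; IV: μ=11.4, E[X²]=132.85.
E[X] = 0.33·4.6 + 0.26·7.1 + 0.21·10.5 + 0.2·11.4 = 7.849.
E[X²] = 0.33·22.85 + 0.26·51.16 + 0.21·114.57 + 0.2·132.85 = 71.4718.
Var(X) = E[X²] − (E[X])² = 71.4718 − 61.6068 = 9.865.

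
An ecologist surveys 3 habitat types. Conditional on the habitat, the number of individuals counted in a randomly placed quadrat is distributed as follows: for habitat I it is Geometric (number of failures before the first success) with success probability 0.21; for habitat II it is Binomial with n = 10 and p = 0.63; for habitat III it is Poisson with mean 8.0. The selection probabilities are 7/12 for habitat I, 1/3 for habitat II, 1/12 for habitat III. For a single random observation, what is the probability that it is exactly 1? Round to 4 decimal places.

Conditional on each habitat, P(X = 1): I: 0.1659; II: 0.000818759; III: 0.0026837.
By total probability, P(X = 1) = 0.583333·0.1659 + 0.333333·0.000818759 + 0.0833333·0.0026837 = 0.0972716.

0.0973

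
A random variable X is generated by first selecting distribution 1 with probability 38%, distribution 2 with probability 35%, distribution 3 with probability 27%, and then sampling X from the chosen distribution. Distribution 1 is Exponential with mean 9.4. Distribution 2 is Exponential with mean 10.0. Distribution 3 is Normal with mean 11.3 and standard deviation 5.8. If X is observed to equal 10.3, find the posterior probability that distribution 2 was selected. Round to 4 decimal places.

Likelihoods f(10.3 | ·): 1: 0.0355628; 2: 0.0357007; 3: 0.0677684.
Posterior ∝ prior × likelihood. Numerator for 2: 0.35·0.0357007 = 0.0124952.
Normalizing constant: 0.38·0.0355628 + 0.35·0.0357007 + 0.27·0.0677684 = 0.0443066.
P(2 | observation) = 0.0124952 / 0.0443066 = 0.282018.

0.2820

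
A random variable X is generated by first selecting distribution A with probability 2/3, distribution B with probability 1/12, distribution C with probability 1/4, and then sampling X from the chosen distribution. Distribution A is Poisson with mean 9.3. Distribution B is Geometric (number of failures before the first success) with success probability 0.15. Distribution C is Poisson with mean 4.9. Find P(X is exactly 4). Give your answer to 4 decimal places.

Conditional on each component, P(X = 4): A: 0.0284959; B: 0.0783009; C: 0.178867.
By total probability, P(X = 4) = 0.666667·0.0284959 + 0.0833333·0.0783009 + 0.25·0.178867 = 0.0702391.

0.0702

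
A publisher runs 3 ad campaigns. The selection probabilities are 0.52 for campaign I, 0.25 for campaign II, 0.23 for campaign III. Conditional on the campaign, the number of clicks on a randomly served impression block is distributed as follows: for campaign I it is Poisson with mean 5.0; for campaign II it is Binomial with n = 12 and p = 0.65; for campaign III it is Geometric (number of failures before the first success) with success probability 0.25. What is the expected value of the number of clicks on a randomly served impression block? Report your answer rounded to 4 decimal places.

5.2400

Component means — I: 5; II: 7.8; III: 3.
E[X] = 0.52·5 + 0.25·7.8 + 0.23·3 = 5.24.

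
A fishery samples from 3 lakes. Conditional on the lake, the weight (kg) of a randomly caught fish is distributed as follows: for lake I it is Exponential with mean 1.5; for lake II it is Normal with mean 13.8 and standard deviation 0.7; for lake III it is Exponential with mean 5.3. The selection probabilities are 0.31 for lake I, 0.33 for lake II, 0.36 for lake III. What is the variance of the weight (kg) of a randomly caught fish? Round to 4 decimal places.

36.6434

Per component, I: μ=1.5, E[X²]=4.5; II: μ=13.8, E[X²]=190.93; III: μ=5.3, E[X²]=56.18.
E[X] = 0.31·1.5 + 0.33·13.8 + 0.36·5.3 = 6.927.
E[X²] = 0.31·4.5 + 0.33·190.93 + 0.36·56.18 = 84.6267.
Var(X) = E[X²] − (E[X])² = 84.6267 − 47.9833 = 36.6434.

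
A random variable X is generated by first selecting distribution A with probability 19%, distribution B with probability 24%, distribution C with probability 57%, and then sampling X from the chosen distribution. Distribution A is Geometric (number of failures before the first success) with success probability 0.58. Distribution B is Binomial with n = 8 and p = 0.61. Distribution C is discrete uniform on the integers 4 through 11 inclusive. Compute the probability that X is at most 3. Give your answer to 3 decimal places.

0.222

Conditional on each component, P(X ≤ 3): A: 0.968883; B: 0.158577; C: 0.
By total probability, P(X ≤ 3) = 0.19·0.968883 + 0.24·0.158577 + 0.57·0 = 0.222146.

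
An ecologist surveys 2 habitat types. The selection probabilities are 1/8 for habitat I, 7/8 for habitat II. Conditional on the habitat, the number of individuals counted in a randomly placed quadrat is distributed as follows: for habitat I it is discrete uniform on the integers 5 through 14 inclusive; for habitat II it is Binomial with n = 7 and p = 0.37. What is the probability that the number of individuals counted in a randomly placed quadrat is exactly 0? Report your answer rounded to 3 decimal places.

Conditional on each habitat, P(X = 0): I: 0; II: 0.0393898.
By total probability, P(X = 0) = 0.125·0 + 0.875·0.0393898 = 0.0344661.

0.034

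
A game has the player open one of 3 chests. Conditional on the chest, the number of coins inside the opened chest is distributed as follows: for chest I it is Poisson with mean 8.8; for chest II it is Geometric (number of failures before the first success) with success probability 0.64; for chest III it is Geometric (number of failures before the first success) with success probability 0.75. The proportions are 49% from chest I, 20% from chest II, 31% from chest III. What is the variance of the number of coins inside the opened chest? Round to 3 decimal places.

22.168

Per component, I: μ=8.8, E[X²]=86.24; II: μ=0.5625, E[X²]=1.19531; III: μ=0.333333, E[X²]=0.555556.
E[X] = 0.49·8.8 + 0.2·0.5625 + 0.31·0.333333 = 4.52783.
E[X²] = 0.49·86.24 + 0.2·1.19531 + 0.31·0.555556 = 42.6689.
Var(X) = E[X²] − (E[X])² = 42.6689 − 20.5013 = 22.1676.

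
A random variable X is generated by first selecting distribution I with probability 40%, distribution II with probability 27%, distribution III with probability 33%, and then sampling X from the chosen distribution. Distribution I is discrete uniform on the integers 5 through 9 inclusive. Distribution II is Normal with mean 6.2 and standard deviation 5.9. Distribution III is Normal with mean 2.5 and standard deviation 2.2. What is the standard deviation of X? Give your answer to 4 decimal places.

Per component, I: μ=7, E[X²]=51; II: μ=6.2, E[X²]=73.25; III: μ=2.5, E[X²]=11.09.
E[X] = 0.4·7 + 0.27·6.2 + 0.33·2.5 = 5.299.
E[X²] = 0.4·51 + 0.27·73.25 + 0.33·11.09 = 43.8372.
Var(X) = E[X²] − (E[X])² = 43.8372 − 28.0794 = 15.7578.
SD(X) = √15.7578 = 3.96961.

3.9696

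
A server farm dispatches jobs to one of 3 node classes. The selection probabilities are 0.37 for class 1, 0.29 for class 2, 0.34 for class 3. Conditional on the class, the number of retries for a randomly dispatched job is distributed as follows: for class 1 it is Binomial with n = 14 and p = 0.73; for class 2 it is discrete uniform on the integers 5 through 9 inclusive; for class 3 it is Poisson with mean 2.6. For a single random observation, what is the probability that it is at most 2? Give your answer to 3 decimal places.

0.176

Conditional on each class, P(X ≤ 2): 1: 7.70379e-06; 2: 0; 3: 0.51843.
By total probability, P(X ≤ 2) = 0.37·7.70379e-06 + 0.29·0 + 0.34·0.51843 = 0.176269.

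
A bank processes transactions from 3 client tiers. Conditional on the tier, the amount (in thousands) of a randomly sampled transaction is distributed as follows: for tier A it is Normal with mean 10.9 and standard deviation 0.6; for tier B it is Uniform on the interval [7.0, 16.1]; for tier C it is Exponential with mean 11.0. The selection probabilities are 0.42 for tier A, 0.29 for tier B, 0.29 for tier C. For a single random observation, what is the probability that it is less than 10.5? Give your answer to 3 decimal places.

Conditional on each tier, P(X < 10.5): A: 0.252493; B: 0.384615; C: 0.615013.
By total probability, P(X < 10.5) = 0.42·0.252493 + 0.29·0.384615 + 0.29·0.615013 = 0.395939.

0.396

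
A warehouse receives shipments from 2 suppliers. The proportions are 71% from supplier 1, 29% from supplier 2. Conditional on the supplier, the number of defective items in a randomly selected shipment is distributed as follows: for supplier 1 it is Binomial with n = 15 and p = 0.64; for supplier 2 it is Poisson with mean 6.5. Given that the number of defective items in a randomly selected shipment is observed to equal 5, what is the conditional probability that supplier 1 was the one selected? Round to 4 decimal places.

0.1657

Likelihoods P(X=5 | ·): 1: 0.0117891; 2: 0.145369.
Posterior ∝ prior × likelihood. Numerator for 1: 0.71·0.0117891 = 0.00837025.
Normalizing constant: 0.71·0.0117891 + 0.29·0.145369 = 0.0505272.
P(1 | observation) = 0.00837025 / 0.0505272 = 0.165658.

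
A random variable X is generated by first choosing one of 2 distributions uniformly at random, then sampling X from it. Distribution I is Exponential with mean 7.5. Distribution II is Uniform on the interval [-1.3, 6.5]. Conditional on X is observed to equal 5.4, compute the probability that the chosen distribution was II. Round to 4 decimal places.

Likelihoods f(5.4 | ·): I: 0.0649003; II: 0.128205.
Posterior ∝ prior × likelihood. Numerator for II: 0.5·0.128205 = 0.0641026.
Normalizing constant: 0.5·0.0649003 + 0.5·0.128205 = 0.0965527.
P(II | observation) = 0.0641026 / 0.0965527 = 0.663913.

0.6639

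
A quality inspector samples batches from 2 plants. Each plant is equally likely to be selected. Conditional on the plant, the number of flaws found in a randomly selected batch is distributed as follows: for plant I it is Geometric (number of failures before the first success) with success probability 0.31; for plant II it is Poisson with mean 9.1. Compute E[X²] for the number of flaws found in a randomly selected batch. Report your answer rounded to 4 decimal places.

52.0221

For each component E[X²] = Var + (mean)², giving I: 12.1342; II: 91.91.
Overall E[X²] = 0.5·12.1342 + 0.5·91.91 = 52.0221.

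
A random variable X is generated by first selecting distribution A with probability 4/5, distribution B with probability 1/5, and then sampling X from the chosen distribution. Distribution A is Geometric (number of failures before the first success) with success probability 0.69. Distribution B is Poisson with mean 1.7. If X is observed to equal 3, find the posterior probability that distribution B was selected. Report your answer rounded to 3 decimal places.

Likelihoods P(X=3 | ·): A: 0.0205558; B: 0.149587.
Posterior ∝ prior × likelihood. Numerator for B: 0.2·0.149587 = 0.0299175.
Normalizing constant: 0.8·0.0205558 + 0.2·0.149587 = 0.0463621.
P(B | observation) = 0.0299175 / 0.0463621 = 0.6453.

0.645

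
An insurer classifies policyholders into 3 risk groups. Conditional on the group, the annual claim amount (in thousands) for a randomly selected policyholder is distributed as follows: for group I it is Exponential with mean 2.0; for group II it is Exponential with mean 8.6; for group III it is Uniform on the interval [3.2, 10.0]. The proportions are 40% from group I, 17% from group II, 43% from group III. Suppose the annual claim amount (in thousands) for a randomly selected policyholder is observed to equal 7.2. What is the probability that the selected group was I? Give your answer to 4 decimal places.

0.0707

Likelihoods f(7.2 | ·): I: 0.0136619; II: 0.0503392; III: 0.147059.
Posterior ∝ prior × likelihood. Numerator for I: 0.4·0.0136619 = 0.00546474.
Normalizing constant: 0.4·0.0136619 + 0.17·0.0503392 + 0.43·0.147059 = 0.0772577.
P(I | observation) = 0.00546474 / 0.0772577 = 0.070734.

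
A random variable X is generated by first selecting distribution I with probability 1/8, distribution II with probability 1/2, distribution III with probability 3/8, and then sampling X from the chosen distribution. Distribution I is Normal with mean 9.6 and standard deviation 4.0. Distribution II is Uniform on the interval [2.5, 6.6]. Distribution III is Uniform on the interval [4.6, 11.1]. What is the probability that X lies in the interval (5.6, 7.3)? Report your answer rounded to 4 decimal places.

Conditional on each component, P(5.6 < X < 7.3): I: 0.12399; II: 0.243902; III: 0.261538.
By total probability, P(5.6 < X < 7.3) = 0.125·0.12399 + 0.5·0.243902 + 0.375·0.261538 = 0.235527.

0.2355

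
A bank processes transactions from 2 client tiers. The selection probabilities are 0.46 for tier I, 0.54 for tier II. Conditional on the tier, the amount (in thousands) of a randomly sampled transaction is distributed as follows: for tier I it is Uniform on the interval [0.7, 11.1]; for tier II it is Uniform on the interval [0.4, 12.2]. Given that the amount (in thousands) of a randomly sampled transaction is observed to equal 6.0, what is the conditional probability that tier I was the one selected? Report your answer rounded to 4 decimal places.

Likelihoods f(6.0 | ·): I: 0.0961538; II: 0.0847458.
Posterior ∝ prior × likelihood. Numerator for I: 0.46·0.0961538 = 0.0442308.
Normalizing constant: 0.46·0.0961538 + 0.54·0.0847458 = 0.0899935.
P(I | observation) = 0.0442308 / 0.0899935 = 0.491489.

0.4915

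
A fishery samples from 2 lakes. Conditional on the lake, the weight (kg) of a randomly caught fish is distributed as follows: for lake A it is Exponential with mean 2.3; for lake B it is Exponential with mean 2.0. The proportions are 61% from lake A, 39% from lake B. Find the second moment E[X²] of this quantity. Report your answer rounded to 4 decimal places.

For each component E[X²] = Var + (mean)², giving A: 10.58; B: 8.
Overall E[X²] = 0.61·10.58 + 0.39·8 = 9.5738.

9.5738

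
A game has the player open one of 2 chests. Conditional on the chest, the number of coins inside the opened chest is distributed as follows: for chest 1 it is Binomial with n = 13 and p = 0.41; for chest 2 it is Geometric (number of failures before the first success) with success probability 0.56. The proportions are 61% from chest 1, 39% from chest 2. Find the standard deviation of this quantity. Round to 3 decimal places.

2.716

Per component, 1: μ=5.33, E[X²]=31.5536; 2: μ=0.785714, E[X²]=2.02041.
E[X] = 0.61·5.33 + 0.39·0.785714 = 3.55773.
E[X²] = 0.61·31.5536 + 0.39·2.02041 = 20.0357.
Var(X) = E[X²] − (E[X])² = 20.0357 − 12.6574 = 7.37822.
SD(X) = √7.37822 = 2.71629.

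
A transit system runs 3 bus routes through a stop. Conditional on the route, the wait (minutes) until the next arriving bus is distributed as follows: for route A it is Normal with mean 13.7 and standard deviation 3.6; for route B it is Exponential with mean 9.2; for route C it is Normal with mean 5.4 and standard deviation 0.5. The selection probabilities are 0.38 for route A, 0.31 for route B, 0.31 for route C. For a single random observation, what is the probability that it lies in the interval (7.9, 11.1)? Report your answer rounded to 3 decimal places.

Conditional on each route, P(7.9 < X < 11.1): A: 0.181501; B: 0.124478; C: 2.86652e-07.
By total probability, P(7.9 < X < 11.1) = 0.38·0.181501 + 0.31·0.124478 + 0.31·2.86652e-07 = 0.107559.

0.108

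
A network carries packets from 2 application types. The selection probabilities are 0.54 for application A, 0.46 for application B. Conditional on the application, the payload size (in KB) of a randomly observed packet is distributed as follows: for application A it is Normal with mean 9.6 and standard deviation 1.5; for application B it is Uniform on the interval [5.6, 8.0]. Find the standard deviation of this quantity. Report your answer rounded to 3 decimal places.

1.839

Per component, A: μ=9.6, E[X²]=94.41; B: μ=6.8, E[X²]=46.72.
E[X] = 0.54·9.6 + 0.46·6.8 = 8.312.
E[X²] = 0.54·94.41 + 0.46·46.72 = 72.4726.
Var(X) = E[X²] − (E[X])² = 72.4726 − 69.0893 = 3.38326.
SD(X) = √3.38326 = 1.83936.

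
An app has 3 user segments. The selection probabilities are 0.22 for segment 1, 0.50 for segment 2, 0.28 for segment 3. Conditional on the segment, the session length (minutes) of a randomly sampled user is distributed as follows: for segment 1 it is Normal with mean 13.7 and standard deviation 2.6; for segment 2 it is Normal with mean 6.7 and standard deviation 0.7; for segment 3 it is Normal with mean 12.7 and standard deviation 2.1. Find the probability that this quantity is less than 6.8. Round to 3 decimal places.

Conditional on each segment, P(X < 6.8): 1: 0.00397901; 2: 0.556798; 3: 0.00248074.
By total probability, P(X < 6.8) = 0.22·0.00397901 + 0.5·0.556798 + 0.28·0.00248074 = 0.279969.

0.280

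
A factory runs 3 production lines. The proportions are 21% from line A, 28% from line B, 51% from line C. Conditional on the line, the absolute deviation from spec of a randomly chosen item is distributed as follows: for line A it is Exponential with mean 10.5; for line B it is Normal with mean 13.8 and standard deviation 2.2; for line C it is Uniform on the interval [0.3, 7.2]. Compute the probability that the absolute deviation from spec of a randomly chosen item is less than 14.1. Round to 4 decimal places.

0.8204

Conditional on each line, P(X < 14.1): A: 0.738901; B: 0.554233; C: 1.
By total probability, P(X < 14.1) = 0.21·0.738901 + 0.28·0.554233 + 0.51·1 = 0.820355.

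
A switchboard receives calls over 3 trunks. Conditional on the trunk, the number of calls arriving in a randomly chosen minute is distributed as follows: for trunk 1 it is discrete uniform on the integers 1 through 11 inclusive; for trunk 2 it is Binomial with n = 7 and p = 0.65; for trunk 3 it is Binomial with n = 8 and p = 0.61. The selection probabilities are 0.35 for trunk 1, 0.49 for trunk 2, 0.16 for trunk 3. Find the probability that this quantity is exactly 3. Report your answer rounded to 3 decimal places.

Conditional on each trunk, P(X = 3): 1: 0.0909091; 2: 0.144238; 3: 0.114683.
By total probability, P(X = 3) = 0.35·0.0909091 + 0.49·0.144238 + 0.16·0.114683 = 0.120844.

0.121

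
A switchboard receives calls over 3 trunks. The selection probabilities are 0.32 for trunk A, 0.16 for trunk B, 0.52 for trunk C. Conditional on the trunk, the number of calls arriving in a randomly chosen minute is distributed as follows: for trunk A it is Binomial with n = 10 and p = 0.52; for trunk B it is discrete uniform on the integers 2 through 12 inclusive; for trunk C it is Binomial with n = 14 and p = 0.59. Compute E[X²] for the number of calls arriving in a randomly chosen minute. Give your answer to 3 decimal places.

For each component E[X²] = Var + (mean)², giving A: 29.536; B: 59; C: 71.6142.
Overall E[X²] = 0.32·29.536 + 0.16·59 + 0.52·71.6142 = 56.1309.

56.131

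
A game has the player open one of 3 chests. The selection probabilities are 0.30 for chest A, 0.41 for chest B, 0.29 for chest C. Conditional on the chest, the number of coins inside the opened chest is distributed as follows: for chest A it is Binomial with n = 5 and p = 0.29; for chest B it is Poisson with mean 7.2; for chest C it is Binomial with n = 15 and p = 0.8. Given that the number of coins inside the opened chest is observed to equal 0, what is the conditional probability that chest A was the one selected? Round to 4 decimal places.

Likelihoods P(X=0 | ·): A: 0.180423; B: 0.000746586; C: 3.2768e-11.
Posterior ∝ prior × likelihood. Numerator for A: 0.3·0.180423 = 0.0541269.
Normalizing constant: 0.3·0.180423 + 0.41·0.000746586 + 0.29·3.2768e-11 = 0.054433.
P(A | observation) = 0.0541269 / 0.054433 = 0.994377.

0.9944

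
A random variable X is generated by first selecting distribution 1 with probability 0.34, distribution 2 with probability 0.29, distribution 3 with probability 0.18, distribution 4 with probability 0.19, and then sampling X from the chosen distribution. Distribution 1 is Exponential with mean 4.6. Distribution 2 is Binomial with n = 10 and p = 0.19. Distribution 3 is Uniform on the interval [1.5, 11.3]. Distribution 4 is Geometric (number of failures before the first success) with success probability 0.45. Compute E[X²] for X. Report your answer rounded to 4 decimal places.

25.4953

For each component E[X²] = Var + (mean)², giving 1: 42.32; 2: 5.149; 3: 48.9633; 4: 4.20988.
Overall E[X²] = 0.34·42.32 + 0.29·5.149 + 0.18·48.9633 + 0.19·4.20988 = 25.4953.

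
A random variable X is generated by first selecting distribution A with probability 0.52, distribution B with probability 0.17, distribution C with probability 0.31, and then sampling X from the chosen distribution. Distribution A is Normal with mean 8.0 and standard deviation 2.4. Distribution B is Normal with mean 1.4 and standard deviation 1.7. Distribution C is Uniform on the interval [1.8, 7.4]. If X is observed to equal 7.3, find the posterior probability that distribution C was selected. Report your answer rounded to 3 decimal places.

Likelihoods f(7.3 | ·): A: 0.159304; B: 0.000568757; C: 0.178571.
Posterior ∝ prior × likelihood. Numerator for C: 0.31·0.178571 = 0.0553571.
Normalizing constant: 0.52·0.159304 + 0.17·0.000568757 + 0.31·0.178571 = 0.138292.
P(C | observation) = 0.0553571 / 0.138292 = 0.400292.

0.400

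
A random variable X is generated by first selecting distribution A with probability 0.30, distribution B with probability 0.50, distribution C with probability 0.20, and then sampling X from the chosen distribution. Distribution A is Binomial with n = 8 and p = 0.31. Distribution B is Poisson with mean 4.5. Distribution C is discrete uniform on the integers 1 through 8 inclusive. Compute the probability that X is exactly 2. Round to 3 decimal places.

0.168

Conditional on each component, P(X = 2): A: 0.290386; B: 0.112479; C: 0.125.
By total probability, P(X = 2) = 0.3·0.290386 + 0.5·0.112479 + 0.2·0.125 = 0.168355.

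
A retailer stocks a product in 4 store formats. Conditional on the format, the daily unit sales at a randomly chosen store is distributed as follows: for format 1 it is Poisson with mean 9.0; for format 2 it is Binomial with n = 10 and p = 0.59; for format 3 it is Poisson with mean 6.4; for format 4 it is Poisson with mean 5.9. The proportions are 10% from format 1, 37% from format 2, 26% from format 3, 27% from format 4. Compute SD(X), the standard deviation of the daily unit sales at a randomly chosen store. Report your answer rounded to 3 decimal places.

2.426

Per component, 1: μ=9, E[X²]=90; 2: μ=5.9, E[X²]=37.229; 3: μ=6.4, E[X²]=47.36; 4: μ=5.9, E[X²]=40.71.
E[X] = 0.1·9 + 0.37·5.9 + 0.26·6.4 + 0.27·5.9 = 6.34.
E[X²] = 0.1·90 + 0.37·37.229 + 0.26·47.36 + 0.27·40.71 = 46.08.
Var(X) = E[X²] − (E[X])² = 46.08 − 40.1956 = 5.88443.
SD(X) = √5.88443 = 2.42578.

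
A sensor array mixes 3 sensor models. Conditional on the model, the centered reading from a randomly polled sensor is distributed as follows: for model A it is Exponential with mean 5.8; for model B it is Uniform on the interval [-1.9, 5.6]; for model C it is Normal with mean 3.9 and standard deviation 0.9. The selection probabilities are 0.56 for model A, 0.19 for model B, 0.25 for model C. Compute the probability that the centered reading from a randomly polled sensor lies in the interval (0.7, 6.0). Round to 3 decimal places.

0.669

Conditional on each model, P(0.7 < X < 6.0): A: 0.530899; B: 0.653333; C: 0.989996.
By total probability, P(0.7 < X < 6.0) = 0.56·0.530899 + 0.19·0.653333 + 0.25·0.989996 = 0.668936.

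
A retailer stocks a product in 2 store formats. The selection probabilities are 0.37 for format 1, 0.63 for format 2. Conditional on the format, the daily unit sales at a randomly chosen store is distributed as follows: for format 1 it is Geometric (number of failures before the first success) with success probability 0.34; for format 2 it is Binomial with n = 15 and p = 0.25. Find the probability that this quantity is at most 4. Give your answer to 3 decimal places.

Conditional on each format, P(X ≤ 4): 1: 0.874767; 2: 0.686486.
By total probability, P(X ≤ 4) = 0.37·0.874767 + 0.63·0.686486 = 0.75615.

0.756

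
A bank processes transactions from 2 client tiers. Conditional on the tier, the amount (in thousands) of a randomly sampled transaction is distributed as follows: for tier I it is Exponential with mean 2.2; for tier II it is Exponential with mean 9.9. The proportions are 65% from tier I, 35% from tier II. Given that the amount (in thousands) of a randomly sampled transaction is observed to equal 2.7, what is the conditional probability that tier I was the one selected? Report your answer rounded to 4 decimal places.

Likelihoods f(2.7 | ·): I: 0.133223; II: 0.076899.
Posterior ∝ prior × likelihood. Numerator for I: 0.65·0.133223 = 0.086595.
Normalizing constant: 0.65·0.133223 + 0.35·0.076899 = 0.11351.
P(I | observation) = 0.086595 / 0.11351 = 0.762887.

0.7629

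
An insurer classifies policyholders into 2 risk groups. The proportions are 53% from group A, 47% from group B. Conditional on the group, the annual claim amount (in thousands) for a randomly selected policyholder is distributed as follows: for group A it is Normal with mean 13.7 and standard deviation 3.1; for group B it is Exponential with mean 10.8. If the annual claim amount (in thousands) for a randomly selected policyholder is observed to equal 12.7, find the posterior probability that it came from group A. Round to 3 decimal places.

Likelihoods f(12.7 | ·): A: 0.122167; B: 0.0285679.
Posterior ∝ prior × likelihood. Numerator for A: 0.53·0.122167 = 0.0647483.
Normalizing constant: 0.53·0.122167 + 0.47·0.0285679 = 0.0781752.
P(A | observation) = 0.0647483 / 0.0781752 = 0.828246.

0.828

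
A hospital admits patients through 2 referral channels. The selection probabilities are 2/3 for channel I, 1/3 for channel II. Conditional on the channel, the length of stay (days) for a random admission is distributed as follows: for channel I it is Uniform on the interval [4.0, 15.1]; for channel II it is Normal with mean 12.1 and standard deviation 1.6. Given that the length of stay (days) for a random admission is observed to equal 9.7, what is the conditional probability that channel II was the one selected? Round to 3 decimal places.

0.310

Likelihoods f(9.7 | ·): I: 0.0900901; II: 0.0809485.
Posterior ∝ prior × likelihood. Numerator for II: 0.333333·0.0809485 = 0.0269828.
Normalizing constant: 0.666667·0.0900901 + 0.333333·0.0809485 = 0.0870429.
P(II | observation) = 0.0269828 / 0.0870429 = 0.309995.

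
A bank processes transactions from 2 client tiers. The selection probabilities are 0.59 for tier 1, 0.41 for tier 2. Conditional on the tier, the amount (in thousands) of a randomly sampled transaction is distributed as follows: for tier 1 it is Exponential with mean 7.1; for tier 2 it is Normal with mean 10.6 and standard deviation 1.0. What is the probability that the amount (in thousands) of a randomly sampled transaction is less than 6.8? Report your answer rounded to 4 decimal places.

Conditional on each tier, P(X < 6.8): 1: 0.616243; 2: 7.2348e-05.
By total probability, P(X < 6.8) = 0.59·0.616243 + 0.41·7.2348e-05 = 0.363613.

0.3636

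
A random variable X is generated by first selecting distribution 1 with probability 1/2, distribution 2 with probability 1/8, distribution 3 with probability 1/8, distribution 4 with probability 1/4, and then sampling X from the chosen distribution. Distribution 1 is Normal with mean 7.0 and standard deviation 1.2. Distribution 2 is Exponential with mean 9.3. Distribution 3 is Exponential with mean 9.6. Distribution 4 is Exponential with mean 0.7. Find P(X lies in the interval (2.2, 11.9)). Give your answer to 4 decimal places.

Conditional on each component, P(2.2 < X < 11.9): 1: 0.999946; 2: 0.511182; 3: 0.505691; 4: 0.0431593.
By total probability, P(2.2 < X < 11.9) = 0.5·0.999946 + 0.125·0.511182 + 0.125·0.505691 + 0.25·0.0431593 = 0.637872.

0.6379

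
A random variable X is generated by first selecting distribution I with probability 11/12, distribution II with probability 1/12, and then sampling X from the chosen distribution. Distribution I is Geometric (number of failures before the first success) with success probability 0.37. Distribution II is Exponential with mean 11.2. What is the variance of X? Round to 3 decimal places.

Per component, I: μ=1.7027, E[X²]=7.5011; II: μ=11.2, E[X²]=250.88.
E[X] = 0.916667·1.7027 + 0.0833333·11.2 = 2.49414.
E[X²] = 0.916667·7.5011 + 0.0833333·250.88 = 27.7827.
Var(X) = E[X²] − (E[X])² = 27.7827 − 6.22076 = 21.5619.

21.562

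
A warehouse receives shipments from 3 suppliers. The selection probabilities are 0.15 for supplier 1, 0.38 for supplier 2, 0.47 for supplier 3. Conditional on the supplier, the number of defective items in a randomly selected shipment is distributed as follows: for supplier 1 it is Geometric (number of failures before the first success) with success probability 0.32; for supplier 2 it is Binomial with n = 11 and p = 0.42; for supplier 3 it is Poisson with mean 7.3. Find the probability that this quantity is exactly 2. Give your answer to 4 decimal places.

Conditional on each supplier, P(X = 2): 1: 0.147968; 2: 0.0720631; 3: 0.0179997.
By total probability, P(X = 2) = 0.15·0.147968 + 0.38·0.0720631 + 0.47·0.0179997 = 0.0580391.

0.0580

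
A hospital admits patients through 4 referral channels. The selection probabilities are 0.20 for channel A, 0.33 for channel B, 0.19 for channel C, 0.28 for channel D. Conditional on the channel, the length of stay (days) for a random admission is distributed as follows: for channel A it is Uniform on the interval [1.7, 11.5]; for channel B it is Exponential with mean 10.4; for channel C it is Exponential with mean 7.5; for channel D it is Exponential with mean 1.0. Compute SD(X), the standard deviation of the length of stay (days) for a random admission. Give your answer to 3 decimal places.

Per component, A: μ=6.6, E[X²]=51.5633; B: μ=10.4, E[X²]=216.32; C: μ=7.5, E[X²]=112.5; D: μ=1, E[X²]=2.
E[X] = 0.2·6.6 + 0.33·10.4 + 0.19·7.5 + 0.28·1 = 6.457.
E[X²] = 0.2·51.5633 + 0.33·216.32 + 0.19·112.5 + 0.28·2 = 103.633.
Var(X) = E[X²] − (E[X])² = 103.633 − 41.6928 = 61.9404.
SD(X) = √61.9404 = 7.87022.

7.870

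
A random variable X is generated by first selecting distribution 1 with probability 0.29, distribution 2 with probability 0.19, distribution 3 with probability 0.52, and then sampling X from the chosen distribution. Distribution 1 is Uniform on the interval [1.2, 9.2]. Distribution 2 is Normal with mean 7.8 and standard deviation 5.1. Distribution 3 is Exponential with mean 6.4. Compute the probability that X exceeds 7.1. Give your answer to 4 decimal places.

Conditional on each component, P(X > 7.1): 1: 0.2625; 2: 0.554585; 3: 0.329765.
By total probability, P(X > 7.1) = 0.29·0.2625 + 0.19·0.554585 + 0.52·0.329765 = 0.352974.

0.3530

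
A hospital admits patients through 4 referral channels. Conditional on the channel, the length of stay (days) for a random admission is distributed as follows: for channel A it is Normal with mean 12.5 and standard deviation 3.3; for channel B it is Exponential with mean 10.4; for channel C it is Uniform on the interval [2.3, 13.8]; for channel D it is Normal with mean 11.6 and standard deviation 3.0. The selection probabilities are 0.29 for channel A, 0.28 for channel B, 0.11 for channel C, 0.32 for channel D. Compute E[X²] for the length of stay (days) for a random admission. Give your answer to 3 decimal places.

For each component E[X²] = Var + (mean)², giving A: 167.14; B: 216.32; C: 75.8233; D: 143.56.
Overall E[X²] = 0.29·167.14 + 0.28·216.32 + 0.11·75.8233 + 0.32·143.56 = 163.32.

163.320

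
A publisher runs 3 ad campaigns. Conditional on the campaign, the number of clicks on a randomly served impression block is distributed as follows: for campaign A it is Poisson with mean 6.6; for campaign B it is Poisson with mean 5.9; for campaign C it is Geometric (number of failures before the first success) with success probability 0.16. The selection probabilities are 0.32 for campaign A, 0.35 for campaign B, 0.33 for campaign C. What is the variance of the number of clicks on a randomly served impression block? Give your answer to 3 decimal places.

15.301

Per component, A: μ=6.6, E[X²]=50.16; B: μ=5.9, E[X²]=40.71; C: μ=5.25, E[X²]=60.375.
E[X] = 0.32·6.6 + 0.35·5.9 + 0.33·5.25 = 5.9095.
E[X²] = 0.32·50.16 + 0.35·40.71 + 0.33·60.375 = 50.2234.
Var(X) = E[X²] − (E[X])² = 50.2234 − 34.9222 = 15.3013.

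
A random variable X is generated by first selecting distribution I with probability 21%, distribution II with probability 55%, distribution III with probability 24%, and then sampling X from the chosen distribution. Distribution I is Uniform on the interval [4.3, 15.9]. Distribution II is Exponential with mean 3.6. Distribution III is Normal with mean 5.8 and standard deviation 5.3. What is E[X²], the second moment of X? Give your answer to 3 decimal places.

52.848

For each component E[X²] = Var + (mean)², giving I: 113.223; II: 25.92; III: 61.73.
Overall E[X²] = 0.21·113.223 + 0.55·25.92 + 0.24·61.73 = 52.8481.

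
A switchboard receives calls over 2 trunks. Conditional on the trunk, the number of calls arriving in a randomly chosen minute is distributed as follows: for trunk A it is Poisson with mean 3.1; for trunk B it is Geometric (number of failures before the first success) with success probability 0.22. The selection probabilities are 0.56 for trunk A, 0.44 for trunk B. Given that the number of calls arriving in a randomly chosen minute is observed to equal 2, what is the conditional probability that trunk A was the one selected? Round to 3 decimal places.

Likelihoods P(X=2 | ·): A: 0.216461; B: 0.133848.
Posterior ∝ prior × likelihood. Numerator for A: 0.56·0.216461 = 0.121218.
Normalizing constant: 0.56·0.216461 + 0.44·0.133848 = 0.180112.
P(A | observation) = 0.121218 / 0.180112 = 0.673019.

0.673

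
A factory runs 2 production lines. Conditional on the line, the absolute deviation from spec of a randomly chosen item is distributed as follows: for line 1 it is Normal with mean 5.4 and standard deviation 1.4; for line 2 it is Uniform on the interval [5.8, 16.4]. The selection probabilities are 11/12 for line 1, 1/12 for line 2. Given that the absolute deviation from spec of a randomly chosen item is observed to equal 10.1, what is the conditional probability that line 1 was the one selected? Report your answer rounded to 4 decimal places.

Likelihoods f(10.1 | ·): 1: 0.00101729; 2: 0.0943396.
Posterior ∝ prior × likelihood. Numerator for 1: 0.916667·0.00101729 = 0.000932514.
Normalizing constant: 0.916667·0.00101729 + 0.0833333·0.0943396 = 0.00879415.
P(1 | observation) = 0.000932514 / 0.00879415 = 0.106038.

0.1060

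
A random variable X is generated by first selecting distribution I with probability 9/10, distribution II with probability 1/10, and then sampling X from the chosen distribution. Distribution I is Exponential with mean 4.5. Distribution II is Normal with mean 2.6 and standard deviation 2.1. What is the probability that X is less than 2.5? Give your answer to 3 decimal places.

0.432

Conditional on each component, P(X < 2.5): I: 0.426247; II: 0.48101.
By total probability, P(X < 2.5) = 0.9·0.426247 + 0.1·0.48101 = 0.431723.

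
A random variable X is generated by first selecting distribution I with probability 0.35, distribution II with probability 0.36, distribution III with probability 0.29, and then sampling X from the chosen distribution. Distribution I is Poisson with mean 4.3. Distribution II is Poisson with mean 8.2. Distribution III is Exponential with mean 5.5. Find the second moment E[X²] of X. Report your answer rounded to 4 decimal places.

52.6799

For each component E[X²] = Var + (mean)², giving I: 22.79; II: 75.44; III: 60.5.
Overall E[X²] = 0.35·22.79 + 0.36·75.44 + 0.29·60.5 = 52.6799.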